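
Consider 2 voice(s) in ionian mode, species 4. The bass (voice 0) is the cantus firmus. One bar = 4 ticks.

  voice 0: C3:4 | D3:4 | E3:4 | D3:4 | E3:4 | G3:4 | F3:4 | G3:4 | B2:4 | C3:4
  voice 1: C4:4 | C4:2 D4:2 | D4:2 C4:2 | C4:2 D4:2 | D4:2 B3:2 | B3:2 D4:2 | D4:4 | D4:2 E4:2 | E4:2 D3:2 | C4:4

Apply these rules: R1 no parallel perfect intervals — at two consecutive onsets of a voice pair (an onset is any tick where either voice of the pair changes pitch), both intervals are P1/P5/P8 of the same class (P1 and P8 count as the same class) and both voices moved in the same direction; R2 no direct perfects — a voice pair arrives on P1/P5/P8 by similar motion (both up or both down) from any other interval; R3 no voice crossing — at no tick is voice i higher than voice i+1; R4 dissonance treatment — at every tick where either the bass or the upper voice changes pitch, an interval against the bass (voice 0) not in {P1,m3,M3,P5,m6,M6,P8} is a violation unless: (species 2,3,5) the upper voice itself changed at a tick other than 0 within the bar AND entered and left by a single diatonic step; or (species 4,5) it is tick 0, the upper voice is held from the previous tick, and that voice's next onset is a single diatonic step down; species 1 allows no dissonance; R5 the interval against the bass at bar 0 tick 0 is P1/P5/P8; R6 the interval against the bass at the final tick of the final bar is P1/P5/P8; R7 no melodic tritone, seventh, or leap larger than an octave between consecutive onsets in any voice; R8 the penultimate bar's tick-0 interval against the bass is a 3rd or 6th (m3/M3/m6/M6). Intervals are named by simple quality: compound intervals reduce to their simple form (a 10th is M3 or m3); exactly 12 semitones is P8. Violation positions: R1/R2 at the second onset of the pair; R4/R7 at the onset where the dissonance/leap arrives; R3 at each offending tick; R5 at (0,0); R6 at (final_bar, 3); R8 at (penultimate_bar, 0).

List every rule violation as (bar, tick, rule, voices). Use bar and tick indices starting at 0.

(1, 0, R4, (0, 1))
(3, 0, R4, (0, 1))
(4, 0, R4, (0, 1))
(8, 0, R4, (0, 1))
(8, 0, R8, (0, 1))
(8, 2, R7, (1,))
(9, 0, R2, (0, 1))
(9, 0, R7, (1,))

bar 0: v0=C3 v1=C4 downbeat P8
bar 1: v0=D3 v1=C4 downbeat m7
bar 2: v0=E3 v1=D4 downbeat m7
bar 3: v0=D3 v1=C4 downbeat m7
bar 4: v0=E3 v1=D4 downbeat m7
bar 5: v0=G3 v1=B3 downbeat M3
bar 6: v0=F3 v1=D4 downbeat M6
bar 7: v0=G3 v1=D4 downbeat P5
bar 8: v0=B2 v1=E4 downbeat P4
bar 9: v0=C3 v1=C4 downbeat P8
  -> R4 @ bar 1 tick 0 v(0, 1): D3/C4 m7 untreated
  -> R4 @ bar 3 tick 0 v(0, 1): D3/C4 m7 untreated
  -> R4 @ bar 4 tick 0 v(0, 1): E3/D4 m7 untreated
  -> R4 @ bar 8 tick 0 v(0, 1): B2/E4 P4 untreated
  -> R8 @ bar 8 tick 0 v(0, 1): penult P4 not 3rd/6th
  -> R7 @ bar 8 tick 2 v(1,): E4->D3 leap 14st
  -> R2 @ bar 9 tick 0 v(0, 1): B2/D3 m3 -> C3/C4 P8 similar
  -> R7 @ bar 9 tick 0 v(1,): D3->C4 leap 10st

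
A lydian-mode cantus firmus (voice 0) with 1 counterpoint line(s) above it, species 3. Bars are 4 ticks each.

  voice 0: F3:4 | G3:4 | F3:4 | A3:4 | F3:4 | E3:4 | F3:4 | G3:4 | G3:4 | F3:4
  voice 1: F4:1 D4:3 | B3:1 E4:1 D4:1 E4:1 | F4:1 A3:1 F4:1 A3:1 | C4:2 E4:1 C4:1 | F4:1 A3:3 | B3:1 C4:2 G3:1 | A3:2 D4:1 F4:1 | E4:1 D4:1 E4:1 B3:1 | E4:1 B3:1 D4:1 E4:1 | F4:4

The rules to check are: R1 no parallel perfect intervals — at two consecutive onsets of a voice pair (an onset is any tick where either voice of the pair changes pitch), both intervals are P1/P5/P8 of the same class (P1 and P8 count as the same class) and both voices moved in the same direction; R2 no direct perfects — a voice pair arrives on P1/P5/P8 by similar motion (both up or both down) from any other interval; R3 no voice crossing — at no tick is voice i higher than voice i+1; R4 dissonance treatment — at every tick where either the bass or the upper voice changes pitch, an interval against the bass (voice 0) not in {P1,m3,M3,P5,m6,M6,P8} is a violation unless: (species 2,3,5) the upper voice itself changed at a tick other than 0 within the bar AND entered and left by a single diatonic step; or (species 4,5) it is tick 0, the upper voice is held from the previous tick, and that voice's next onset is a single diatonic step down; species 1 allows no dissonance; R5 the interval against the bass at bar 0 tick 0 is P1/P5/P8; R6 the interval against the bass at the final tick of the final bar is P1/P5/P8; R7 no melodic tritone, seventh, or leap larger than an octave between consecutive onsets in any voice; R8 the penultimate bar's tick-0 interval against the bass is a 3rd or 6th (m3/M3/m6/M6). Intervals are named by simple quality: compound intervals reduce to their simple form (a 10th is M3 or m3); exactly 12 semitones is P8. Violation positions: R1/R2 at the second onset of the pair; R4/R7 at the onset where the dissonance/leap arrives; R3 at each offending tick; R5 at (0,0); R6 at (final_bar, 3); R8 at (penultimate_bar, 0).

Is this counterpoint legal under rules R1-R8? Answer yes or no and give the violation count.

bar 0: v0=F3 v1=F4 (P8)
bar 1: v0=G3 v1=B3 (M3)
bar 2: v0=F3 v1=F4 (P8)
bar 3: v0=A3 v1=C4 (m3)
bar 4: v0=F3 v1=F4 (P8)
bar 5: v0=E3 v1=B3 (P5)
bar 6: v0=F3 v1=A3 (M3)
bar 7: v0=G3 v1=E4 (M6)
bar 8: v0=G3 v1=E4 (M6)
bar 9: v0=F3 v1=F4 (P8)

Yes (0 violations)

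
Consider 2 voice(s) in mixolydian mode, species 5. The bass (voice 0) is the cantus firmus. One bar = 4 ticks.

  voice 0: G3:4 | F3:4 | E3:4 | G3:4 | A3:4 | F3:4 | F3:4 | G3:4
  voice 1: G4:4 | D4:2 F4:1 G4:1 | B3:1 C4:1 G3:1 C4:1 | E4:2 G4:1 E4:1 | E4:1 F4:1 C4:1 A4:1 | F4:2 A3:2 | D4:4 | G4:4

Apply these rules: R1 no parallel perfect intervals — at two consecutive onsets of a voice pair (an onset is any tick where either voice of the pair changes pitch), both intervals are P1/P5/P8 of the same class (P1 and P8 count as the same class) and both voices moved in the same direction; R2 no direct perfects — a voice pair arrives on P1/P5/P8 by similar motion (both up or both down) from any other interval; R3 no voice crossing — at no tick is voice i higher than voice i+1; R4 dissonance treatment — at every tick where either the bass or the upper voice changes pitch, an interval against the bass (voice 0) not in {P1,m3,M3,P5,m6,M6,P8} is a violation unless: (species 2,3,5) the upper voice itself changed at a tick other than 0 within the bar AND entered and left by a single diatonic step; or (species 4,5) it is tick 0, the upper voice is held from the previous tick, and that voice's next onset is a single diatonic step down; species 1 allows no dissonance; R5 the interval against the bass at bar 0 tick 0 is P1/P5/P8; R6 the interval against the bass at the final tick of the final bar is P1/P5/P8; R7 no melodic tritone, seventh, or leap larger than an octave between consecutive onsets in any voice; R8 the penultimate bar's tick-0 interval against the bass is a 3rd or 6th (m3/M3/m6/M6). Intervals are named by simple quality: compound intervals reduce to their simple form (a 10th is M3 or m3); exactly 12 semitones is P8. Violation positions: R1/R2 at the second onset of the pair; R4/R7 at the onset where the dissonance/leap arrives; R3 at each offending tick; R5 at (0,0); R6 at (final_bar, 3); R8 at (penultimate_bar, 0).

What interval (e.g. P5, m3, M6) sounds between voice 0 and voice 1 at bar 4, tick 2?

voice 0=A3 voice 1=C4 -> m3

m3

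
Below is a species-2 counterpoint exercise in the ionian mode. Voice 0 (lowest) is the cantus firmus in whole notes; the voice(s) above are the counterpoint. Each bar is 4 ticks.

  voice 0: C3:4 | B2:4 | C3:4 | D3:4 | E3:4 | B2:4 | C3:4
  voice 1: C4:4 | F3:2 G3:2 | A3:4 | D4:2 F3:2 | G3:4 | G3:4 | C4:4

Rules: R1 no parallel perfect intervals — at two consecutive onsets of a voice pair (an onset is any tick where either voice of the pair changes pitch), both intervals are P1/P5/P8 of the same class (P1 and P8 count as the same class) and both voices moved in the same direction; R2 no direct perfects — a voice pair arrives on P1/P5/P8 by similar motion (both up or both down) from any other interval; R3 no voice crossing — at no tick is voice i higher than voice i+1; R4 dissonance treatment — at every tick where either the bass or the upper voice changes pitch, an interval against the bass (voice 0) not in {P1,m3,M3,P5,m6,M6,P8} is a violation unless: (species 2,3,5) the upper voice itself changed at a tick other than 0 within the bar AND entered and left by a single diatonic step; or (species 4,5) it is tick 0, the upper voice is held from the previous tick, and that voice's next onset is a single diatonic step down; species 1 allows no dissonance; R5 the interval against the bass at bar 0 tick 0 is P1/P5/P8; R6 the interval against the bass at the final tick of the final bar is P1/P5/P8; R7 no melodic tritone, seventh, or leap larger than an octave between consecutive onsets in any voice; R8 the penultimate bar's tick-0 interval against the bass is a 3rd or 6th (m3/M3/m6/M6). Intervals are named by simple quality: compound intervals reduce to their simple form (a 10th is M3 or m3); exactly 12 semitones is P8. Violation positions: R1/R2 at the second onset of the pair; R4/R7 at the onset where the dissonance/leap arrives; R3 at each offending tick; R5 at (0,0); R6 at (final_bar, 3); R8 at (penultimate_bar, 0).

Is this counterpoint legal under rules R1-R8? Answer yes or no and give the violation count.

bar 0: v0=C3 v1=C4 (P8)
bar 1: v0=B2 v1=F3 (TT)
bar 2: v0=C3 v1=A3 (M6)
bar 3: v0=D3 v1=D4 (P8)
bar 4: v0=E3 v1=G3 (m3)
bar 5: v0=B2 v1=G3 (m6)
bar 6: v0=C3 v1=C4 (P8)
  R4 @ bar1.0: B2/F3 TT untreated
  R2 @ bar3.0: C3/A3 M6 -> D3/D4 P8 similar
  R2 @ bar6.0: B2/G3 m6 -> C3/C4 P8 similar

No (3 violations)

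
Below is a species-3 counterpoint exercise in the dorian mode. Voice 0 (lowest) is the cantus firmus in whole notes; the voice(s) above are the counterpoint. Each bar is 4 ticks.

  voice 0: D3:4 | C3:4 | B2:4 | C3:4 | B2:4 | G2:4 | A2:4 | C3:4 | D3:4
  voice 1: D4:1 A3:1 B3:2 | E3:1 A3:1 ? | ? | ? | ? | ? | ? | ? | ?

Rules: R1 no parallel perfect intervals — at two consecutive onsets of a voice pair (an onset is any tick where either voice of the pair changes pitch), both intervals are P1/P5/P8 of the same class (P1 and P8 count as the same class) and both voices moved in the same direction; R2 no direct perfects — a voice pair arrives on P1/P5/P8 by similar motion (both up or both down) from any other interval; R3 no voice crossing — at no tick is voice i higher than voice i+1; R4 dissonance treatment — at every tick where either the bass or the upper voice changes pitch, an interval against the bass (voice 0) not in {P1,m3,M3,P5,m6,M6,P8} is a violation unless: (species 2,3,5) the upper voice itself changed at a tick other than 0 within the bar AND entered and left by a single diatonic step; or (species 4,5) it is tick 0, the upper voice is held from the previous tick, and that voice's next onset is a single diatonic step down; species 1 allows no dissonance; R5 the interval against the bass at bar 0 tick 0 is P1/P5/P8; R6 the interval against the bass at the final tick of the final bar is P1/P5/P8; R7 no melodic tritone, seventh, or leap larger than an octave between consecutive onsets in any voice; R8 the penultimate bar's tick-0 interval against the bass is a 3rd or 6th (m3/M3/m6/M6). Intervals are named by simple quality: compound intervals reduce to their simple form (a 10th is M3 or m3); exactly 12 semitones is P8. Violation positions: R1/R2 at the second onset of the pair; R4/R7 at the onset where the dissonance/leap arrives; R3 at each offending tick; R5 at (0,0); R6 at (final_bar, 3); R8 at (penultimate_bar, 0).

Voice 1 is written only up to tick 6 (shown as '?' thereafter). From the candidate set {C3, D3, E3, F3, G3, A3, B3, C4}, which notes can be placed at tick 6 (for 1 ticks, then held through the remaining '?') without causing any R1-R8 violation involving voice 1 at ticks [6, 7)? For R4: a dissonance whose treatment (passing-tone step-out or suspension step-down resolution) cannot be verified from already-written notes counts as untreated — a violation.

C3: legal
D3: violates R4
E3: legal
F3: violates R4
G3: legal
A3: legal
B3: violates R4
C4: legal

{A3, C3, C4, E3, G3}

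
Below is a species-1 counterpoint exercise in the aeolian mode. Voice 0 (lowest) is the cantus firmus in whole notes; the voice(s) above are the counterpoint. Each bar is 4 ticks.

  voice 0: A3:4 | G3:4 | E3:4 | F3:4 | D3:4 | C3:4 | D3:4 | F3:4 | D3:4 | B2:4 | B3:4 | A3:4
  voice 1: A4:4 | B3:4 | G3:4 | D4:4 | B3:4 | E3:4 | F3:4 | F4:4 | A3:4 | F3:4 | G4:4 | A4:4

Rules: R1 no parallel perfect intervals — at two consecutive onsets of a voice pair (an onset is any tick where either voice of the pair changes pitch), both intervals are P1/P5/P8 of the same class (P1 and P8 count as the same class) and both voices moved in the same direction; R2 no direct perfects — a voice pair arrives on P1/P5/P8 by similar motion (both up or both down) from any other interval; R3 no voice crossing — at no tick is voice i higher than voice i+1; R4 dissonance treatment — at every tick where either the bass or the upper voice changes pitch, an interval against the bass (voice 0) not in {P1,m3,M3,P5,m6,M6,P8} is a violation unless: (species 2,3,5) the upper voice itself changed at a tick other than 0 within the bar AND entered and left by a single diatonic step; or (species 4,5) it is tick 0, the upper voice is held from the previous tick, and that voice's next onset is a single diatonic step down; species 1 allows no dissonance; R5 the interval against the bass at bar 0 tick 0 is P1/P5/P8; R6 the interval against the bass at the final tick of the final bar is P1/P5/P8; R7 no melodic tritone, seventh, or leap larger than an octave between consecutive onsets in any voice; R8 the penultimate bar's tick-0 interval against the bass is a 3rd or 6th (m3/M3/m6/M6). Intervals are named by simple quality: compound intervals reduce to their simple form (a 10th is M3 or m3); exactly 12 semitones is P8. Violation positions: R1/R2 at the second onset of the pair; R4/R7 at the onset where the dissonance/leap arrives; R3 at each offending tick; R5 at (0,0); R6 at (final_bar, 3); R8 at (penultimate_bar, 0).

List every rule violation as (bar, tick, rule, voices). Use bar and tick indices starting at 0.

(1, 0, R7, (1,))
(7, 0, R2, (0, 1))
(8, 0, R2, (0, 1))
(9, 0, R4, (0, 1))
(10, 0, R7, (1,))

bar 0: v0=A3 v1=A4 downbeat P8
bar 1: v0=G3 v1=B3 downbeat M3
bar 2: v0=E3 v1=G3 downbeat m3
bar 3: v0=F3 v1=D4 downbeat M6
bar 4: v0=D3 v1=B3 downbeat M6
bar 5: v0=C3 v1=E3 downbeat M3
bar 6: v0=D3 v1=F3 downbeat m3
bar 7: v0=F3 v1=F4 downbeat P8
bar 8: v0=D3 v1=A3 downbeat P5
bar 9: v0=B2 v1=F3 downbeat TT
bar 10: v0=B3 v1=G4 downbeat m6
bar 11: v0=A3 v1=A4 downbeat P8
  -> R7 @ bar 1 tick 0 v(1,): A4->B3 leap 10st
  -> R2 @ bar 7 tick 0 v(0, 1): D3/F3 m3 -> F3/F4 P8 similar
  -> R2 @ bar 8 tick 0 v(0, 1): F3/F4 P8 -> D3/A3 P5 similar
  -> R4 @ bar 9 tick 0 v(0, 1): B2/F3 TT untreated
  -> R7 @ bar 10 tick 0 v(1,): F3->G4 leap 14st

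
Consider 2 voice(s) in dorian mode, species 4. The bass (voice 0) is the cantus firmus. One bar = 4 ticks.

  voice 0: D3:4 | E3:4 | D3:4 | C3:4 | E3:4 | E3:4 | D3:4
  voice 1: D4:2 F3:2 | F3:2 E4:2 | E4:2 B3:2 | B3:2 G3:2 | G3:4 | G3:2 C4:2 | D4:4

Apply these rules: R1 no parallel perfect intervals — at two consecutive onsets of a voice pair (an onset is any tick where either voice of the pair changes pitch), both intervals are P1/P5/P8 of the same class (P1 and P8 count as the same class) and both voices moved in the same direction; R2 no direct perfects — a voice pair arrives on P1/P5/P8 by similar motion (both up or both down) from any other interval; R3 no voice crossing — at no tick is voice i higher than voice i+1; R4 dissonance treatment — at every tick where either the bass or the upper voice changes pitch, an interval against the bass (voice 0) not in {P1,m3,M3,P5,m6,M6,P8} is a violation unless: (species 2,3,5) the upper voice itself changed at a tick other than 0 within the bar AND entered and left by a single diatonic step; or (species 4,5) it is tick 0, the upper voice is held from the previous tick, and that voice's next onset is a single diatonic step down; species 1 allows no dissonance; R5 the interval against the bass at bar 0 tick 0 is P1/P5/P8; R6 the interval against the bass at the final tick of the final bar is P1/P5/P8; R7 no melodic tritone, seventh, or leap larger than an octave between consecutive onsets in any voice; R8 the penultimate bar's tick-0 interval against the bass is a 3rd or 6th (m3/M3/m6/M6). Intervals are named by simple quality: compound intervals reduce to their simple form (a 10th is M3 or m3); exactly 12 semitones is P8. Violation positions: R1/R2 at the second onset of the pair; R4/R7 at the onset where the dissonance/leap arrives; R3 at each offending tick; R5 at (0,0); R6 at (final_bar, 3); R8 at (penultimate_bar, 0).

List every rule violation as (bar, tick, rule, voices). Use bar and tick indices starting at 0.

(1, 0, R4, (0, 1))
(1, 2, R7, (1,))
(2, 0, R4, (0, 1))
(3, 0, R4, (0, 1))

bar 0: v0=D3 v1=D4 downbeat P8
bar 1: v0=E3 v1=F3 downbeat m2
bar 2: v0=D3 v1=E4 downbeat M2
bar 3: v0=C3 v1=B3 downbeat M7
bar 4: v0=E3 v1=G3 downbeat m3
bar 5: v0=E3 v1=G3 downbeat m3
bar 6: v0=D3 v1=D4 downbeat P8
  -> R4 @ bar 1 tick 0 v(0, 1): E3/F3 m2 untreated
  -> R7 @ bar 1 tick 2 v(1,): F3->E4 leap 11st
  -> R4 @ bar 2 tick 0 v(0, 1): D3/E4 M2 untreated
  -> R4 @ bar 3 tick 0 v(0, 1): C3/B3 M7 untreated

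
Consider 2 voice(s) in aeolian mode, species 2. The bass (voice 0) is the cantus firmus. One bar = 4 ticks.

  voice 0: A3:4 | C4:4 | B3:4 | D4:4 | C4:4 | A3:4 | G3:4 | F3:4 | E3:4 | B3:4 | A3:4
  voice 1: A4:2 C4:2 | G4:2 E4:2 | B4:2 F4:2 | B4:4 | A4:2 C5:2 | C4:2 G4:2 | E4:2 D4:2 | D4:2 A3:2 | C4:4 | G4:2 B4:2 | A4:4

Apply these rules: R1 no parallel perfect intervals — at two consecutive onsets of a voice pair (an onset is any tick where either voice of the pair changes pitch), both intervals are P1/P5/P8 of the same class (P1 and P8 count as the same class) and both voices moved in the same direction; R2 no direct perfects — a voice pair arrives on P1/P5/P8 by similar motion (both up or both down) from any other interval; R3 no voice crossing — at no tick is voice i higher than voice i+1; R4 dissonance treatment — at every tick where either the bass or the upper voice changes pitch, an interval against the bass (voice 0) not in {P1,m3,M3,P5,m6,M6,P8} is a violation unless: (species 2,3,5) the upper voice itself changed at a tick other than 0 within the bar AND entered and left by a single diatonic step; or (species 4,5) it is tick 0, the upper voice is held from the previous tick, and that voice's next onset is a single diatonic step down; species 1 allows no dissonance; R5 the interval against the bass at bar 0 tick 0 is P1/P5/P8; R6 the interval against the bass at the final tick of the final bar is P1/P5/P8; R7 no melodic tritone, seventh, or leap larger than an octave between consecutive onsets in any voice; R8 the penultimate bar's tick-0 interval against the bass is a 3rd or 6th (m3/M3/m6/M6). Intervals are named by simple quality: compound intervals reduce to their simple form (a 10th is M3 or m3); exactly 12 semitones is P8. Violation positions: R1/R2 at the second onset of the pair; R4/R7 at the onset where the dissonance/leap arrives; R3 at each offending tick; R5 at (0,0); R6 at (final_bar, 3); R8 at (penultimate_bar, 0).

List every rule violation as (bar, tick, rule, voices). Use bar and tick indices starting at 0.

bar 0: v0=A3 v1=A4 downbeat P8
bar 1: v0=C4 v1=G4 downbeat P5
bar 2: v0=B3 v1=B4 downbeat P8
bar 3: v0=D4 v1=B4 downbeat M6
bar 4: v0=C4 v1=A4 downbeat M6
bar 5: v0=A3 v1=C4 downbeat m3
bar 6: v0=G3 v1=E4 downbeat M6
bar 7: v0=F3 v1=D4 downbeat M6
bar 8: v0=E3 v1=C4 downbeat m6
bar 9: v0=B3 v1=G4 downbeat m6
bar 10: v0=A3 v1=A4 downbeat P8
  -> R2 @ bar 1 tick 0 v(0, 1): A3/C4 m3 -> C4/G4 P5 similar
  -> R4 @ bar 2 tick 2 v(0, 1): B3/F4 TT untreated
  -> R7 @ bar 2 tick 2 v(1,): B4->F4 leap 6st
  -> R7 @ bar 3 tick 0 v(1,): F4->B4 leap 6st
  -> R4 @ bar 5 tick 2 v(0, 1): A3/G4 m7 untreated
  -> R1 @ bar 10 tick 0 v(0, 1): B3/B4 P8 -> A3/A4 P8 similar

(1, 0, R2, (0, 1))
(2, 2, R4, (0, 1))
(2, 2, R7, (1,))
(3, 0, R7, (1,))
(5, 2, R4, (0, 1))
(10, 0, R1, (0, 1))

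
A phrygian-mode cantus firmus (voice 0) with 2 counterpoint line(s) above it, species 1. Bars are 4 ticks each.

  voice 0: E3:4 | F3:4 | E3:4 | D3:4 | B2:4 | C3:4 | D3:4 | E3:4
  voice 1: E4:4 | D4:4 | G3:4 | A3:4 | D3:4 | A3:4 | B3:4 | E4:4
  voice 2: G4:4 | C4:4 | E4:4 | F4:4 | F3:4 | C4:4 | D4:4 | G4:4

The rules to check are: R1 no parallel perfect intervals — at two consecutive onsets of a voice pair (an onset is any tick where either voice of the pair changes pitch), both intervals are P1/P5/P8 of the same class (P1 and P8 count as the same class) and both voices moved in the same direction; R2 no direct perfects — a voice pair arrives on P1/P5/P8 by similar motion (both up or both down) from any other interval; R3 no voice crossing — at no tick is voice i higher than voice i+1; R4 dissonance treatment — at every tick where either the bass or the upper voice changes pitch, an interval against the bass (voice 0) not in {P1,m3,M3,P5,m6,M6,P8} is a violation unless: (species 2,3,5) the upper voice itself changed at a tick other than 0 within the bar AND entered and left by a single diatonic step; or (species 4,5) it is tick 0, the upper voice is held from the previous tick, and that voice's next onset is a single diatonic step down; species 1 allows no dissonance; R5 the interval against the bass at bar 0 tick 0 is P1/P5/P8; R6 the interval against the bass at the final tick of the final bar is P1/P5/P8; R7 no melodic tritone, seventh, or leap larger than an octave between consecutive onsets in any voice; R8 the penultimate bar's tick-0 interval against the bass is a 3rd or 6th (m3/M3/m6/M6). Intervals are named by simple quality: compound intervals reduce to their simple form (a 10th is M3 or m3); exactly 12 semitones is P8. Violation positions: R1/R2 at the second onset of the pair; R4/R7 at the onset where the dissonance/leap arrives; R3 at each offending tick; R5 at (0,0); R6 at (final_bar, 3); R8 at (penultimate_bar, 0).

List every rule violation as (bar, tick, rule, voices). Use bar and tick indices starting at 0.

bar 0: v0=E3 v1=E4 v2=G4 downbeat m3
bar 1: v0=F3 v1=D4 v2=C4 downbeat P5
bar 2: v0=E3 v1=G3 v2=E4 downbeat P8
bar 3: v0=D3 v1=A3 v2=F4 downbeat m3
bar 4: v0=B2 v1=D3 v2=F3 downbeat TT
bar 5: v0=C3 v1=A3 v2=C4 downbeat P8
bar 6: v0=D3 v1=B3 v2=D4 downbeat P8
bar 7: v0=E3 v1=E4 v2=G4 downbeat m3
  -> R5 @ bar 0 tick 0 v(0, 2): opens on m3
  -> R3 @ bar 1 tick 0 v(1, 2): D4 above C4
  -> R3 @ bar 1 tick 1 v(1, 2): D4 above C4
  -> R3 @ bar 1 tick 2 v(1, 2): D4 above C4
  -> R3 @ bar 1 tick 3 v(1, 2): D4 above C4
  -> R4 @ bar 4 tick 0 v(0, 2): B2/F3 TT untreated
  -> R2 @ bar 5 tick 0 v(0, 2): B2/F3 TT -> C3/C4 P8 similar
  -> R1 @ bar 6 tick 0 v(0, 2): C3/C4 P8 -> D3/D4 P8 similar
  -> R8 @ bar 6 tick 0 v(0, 2): penult P8 not 3rd/6th
  -> R2 @ bar 7 tick 0 v(0, 1): D3/B3 M6 -> E3/E4 P8 similar
  -> R6 @ bar 7 tick 3 v(0, 2): closes on m3

(0, 0, R5, (0, 2))
(1, 0, R3, (1, 2))
(1, 1, R3, (1, 2))
(1, 2, R3, (1, 2))
(1, 3, R3, (1, 2))
(4, 0, R4, (0, 2))
(5, 0, R2, (0, 2))
(6, 0, R1, (0, 2))
(6, 0, R8, (0, 2))
(7, 0, R2, (0, 1))
(7, 3, R6, (0, 2))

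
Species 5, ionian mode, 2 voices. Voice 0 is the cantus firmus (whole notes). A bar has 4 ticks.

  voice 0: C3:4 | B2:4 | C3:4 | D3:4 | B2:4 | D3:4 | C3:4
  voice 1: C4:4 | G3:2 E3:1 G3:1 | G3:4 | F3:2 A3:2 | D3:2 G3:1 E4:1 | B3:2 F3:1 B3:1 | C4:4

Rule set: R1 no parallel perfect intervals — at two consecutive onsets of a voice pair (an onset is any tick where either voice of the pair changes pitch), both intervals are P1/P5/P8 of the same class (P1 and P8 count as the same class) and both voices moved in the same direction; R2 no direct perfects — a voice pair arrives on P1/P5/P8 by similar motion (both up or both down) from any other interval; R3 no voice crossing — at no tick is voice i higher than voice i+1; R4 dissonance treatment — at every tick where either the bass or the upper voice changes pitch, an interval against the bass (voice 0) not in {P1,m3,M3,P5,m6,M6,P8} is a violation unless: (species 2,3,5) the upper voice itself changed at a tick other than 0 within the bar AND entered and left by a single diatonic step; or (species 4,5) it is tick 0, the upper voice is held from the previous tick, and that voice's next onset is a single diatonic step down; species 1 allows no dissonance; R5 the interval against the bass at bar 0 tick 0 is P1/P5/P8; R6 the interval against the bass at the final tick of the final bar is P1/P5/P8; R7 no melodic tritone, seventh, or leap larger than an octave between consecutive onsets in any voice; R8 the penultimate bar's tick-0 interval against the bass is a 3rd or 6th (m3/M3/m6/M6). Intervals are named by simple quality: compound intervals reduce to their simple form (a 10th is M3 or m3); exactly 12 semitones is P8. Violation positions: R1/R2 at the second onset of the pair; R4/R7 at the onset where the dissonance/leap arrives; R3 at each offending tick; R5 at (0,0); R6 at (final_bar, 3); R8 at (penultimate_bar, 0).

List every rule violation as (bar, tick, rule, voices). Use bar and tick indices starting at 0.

(1, 2, R4, (0, 1))
(4, 3, R4, (0, 1))
(5, 2, R7, (1,))
(5, 3, R7, (1,))

bar 0: v0=C3 v1=C4 downbeat P8
bar 1: v0=B2 v1=G3 downbeat m6
bar 2: v0=C3 v1=G3 downbeat P5
bar 3: v0=D3 v1=F3 downbeat m3
bar 4: v0=B2 v1=D3 downbeat m3
bar 5: v0=D3 v1=B3 downbeat M6
bar 6: v0=C3 v1=C4 downbeat P8
  -> R4 @ bar 1 tick 2 v(0, 1): B2/E3 P4 untreated
  -> R4 @ bar 4 tick 3 v(0, 1): B2/E4 P4 untreated
  -> R7 @ bar 5 tick 2 v(1,): B3->F3 leap 6st
  -> R7 @ bar 5 tick 3 v(1,): F3->B3 leap 6st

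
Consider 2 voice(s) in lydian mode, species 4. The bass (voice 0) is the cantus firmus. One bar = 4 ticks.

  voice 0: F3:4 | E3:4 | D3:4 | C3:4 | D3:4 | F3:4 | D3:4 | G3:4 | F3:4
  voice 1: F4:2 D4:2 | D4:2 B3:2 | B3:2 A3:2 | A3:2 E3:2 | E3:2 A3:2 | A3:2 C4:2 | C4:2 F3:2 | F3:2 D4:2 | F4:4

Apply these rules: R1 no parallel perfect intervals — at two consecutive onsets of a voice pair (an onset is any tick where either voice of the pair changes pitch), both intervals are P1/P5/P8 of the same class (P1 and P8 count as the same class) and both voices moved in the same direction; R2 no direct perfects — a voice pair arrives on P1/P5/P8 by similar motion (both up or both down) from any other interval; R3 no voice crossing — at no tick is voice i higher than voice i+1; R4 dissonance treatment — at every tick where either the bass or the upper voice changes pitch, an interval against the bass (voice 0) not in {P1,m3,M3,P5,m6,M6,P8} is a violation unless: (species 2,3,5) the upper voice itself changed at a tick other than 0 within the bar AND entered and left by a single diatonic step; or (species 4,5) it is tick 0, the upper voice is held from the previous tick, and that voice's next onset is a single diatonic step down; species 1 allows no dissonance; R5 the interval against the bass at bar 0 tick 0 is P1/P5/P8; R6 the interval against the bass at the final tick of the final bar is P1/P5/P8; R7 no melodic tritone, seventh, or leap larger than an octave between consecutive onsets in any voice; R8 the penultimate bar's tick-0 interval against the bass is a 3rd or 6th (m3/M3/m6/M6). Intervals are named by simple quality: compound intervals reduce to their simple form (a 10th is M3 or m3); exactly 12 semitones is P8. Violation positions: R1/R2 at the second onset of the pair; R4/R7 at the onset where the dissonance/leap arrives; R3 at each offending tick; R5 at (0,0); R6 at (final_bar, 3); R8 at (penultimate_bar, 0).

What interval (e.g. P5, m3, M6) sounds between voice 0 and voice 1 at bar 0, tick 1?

P8

voice 0=F3 voice 1=F4 -> P8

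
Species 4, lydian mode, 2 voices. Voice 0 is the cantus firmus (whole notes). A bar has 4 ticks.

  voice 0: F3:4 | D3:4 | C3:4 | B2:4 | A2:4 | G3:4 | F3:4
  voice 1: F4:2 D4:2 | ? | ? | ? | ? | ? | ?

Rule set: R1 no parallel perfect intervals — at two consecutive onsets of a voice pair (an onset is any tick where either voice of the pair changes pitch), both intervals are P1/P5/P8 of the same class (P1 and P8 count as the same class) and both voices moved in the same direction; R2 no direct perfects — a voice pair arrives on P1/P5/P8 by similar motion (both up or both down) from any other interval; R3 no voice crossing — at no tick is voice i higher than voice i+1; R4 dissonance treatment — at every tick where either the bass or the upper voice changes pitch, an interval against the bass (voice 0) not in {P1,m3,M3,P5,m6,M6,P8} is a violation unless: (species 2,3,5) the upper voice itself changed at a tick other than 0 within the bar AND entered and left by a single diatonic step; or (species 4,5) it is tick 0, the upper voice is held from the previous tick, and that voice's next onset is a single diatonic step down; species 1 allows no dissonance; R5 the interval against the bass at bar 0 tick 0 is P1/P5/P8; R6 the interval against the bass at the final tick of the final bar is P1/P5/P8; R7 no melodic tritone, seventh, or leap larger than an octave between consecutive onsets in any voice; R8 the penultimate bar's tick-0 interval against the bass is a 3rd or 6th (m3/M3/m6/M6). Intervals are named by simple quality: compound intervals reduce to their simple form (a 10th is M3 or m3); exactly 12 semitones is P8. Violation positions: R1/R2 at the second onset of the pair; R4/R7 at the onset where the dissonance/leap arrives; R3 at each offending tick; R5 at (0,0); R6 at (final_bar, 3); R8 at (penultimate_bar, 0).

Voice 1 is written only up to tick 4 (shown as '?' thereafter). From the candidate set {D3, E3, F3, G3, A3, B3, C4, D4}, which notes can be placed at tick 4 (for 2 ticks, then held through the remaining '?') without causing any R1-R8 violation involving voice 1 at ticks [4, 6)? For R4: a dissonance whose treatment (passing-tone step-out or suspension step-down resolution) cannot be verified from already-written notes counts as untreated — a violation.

D3: violates R2
E3: violates R4,R7
F3: legal
G3: violates R4
A3: violates R2
B3: legal
C4: violates R4
D4: legal

{B3, D4, F3}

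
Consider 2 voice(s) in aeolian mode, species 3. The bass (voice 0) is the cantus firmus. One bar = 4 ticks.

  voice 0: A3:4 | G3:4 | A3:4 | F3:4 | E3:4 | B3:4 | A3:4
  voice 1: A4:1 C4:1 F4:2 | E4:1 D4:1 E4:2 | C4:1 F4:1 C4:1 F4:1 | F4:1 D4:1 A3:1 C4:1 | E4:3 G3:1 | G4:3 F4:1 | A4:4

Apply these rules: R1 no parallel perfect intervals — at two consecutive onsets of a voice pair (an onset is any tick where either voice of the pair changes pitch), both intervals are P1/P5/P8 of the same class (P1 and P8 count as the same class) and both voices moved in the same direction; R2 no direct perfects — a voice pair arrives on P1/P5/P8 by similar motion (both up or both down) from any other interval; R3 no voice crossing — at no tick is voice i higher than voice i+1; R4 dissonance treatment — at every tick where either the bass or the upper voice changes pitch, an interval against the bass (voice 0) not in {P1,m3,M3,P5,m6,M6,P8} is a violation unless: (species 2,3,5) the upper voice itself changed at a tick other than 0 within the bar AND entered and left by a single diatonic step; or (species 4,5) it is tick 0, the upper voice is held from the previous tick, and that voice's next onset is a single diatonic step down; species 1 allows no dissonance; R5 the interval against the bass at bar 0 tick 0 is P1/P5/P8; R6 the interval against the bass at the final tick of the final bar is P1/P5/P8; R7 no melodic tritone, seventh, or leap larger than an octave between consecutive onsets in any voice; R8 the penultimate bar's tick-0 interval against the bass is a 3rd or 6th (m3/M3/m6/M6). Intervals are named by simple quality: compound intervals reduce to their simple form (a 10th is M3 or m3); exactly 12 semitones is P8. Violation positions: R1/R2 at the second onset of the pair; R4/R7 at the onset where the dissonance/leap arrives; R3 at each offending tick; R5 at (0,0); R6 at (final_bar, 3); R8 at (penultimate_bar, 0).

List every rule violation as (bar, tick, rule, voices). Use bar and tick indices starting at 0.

(5, 3, R4, (0, 1))

bar 0: v0=A3 v1=A4 downbeat P8
bar 1: v0=G3 v1=E4 downbeat M6
bar 2: v0=A3 v1=C4 downbeat m3
bar 3: v0=F3 v1=F4 downbeat P8
bar 4: v0=E3 v1=E4 downbeat P8
bar 5: v0=B3 v1=G4 downbeat m6
bar 6: v0=A3 v1=A4 downbeat P8
  -> R4 @ bar 5 tick 3 v(0, 1): B3/F4 TT untreated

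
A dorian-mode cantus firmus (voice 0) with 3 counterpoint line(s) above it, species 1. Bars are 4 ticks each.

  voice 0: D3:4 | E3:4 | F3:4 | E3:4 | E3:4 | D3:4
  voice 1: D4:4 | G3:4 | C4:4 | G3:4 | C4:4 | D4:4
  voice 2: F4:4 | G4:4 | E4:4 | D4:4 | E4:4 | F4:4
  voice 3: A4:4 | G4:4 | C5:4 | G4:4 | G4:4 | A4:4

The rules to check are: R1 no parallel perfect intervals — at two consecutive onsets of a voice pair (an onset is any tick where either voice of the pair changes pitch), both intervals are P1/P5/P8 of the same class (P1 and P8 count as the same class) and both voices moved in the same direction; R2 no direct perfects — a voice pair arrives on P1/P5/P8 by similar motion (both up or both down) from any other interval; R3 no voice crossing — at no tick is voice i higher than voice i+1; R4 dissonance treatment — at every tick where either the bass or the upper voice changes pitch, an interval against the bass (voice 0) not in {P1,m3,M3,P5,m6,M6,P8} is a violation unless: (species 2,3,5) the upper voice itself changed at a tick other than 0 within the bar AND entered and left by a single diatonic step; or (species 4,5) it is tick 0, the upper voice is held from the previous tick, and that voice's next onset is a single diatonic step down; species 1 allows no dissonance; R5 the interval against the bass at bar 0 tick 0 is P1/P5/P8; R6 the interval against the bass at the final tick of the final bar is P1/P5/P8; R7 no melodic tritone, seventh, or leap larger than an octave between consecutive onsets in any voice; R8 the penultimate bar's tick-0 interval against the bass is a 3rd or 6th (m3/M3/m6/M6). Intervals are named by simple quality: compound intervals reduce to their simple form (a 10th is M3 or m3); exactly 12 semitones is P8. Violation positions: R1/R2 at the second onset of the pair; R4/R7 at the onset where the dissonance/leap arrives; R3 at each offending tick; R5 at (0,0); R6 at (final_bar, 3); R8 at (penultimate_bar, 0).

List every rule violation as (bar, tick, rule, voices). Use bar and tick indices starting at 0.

bar 0: v0=D3 v1=D4 v2=F4 v3=A4 downbeat P5
bar 1: v0=E3 v1=G3 v2=G4 v3=G4 downbeat m3
bar 2: v0=F3 v1=C4 v2=E4 v3=C5 downbeat P5
bar 3: v0=E3 v1=G3 v2=D4 v3=G4 downbeat m3
bar 4: v0=E3 v1=C4 v2=E4 v3=G4 downbeat m3
bar 5: v0=D3 v1=D4 v2=F4 v3=A4 downbeat P5
  -> R5 @ bar 0 tick 0 v(0, 2): opens on m3
  -> R2 @ bar 1 tick 0 v(1, 3): D4/A4 P5 -> G3/G4 P8 similar
  -> R1 @ bar 2 tick 0 v(1, 3): G3/G4 P8 -> C4/C5 P8 similar
  -> R2 @ bar 2 tick 0 v(0, 1): E3/G3 m3 -> F3/C4 P5 similar
  -> R2 @ bar 2 tick 0 v(0, 3): E3/G4 m3 -> F3/C5 P5 similar
  -> R4 @ bar 2 tick 0 v(0, 2): F3/E4 M7 untreated
  -> R1 @ bar 3 tick 0 v(1, 3): C4/C5 P8 -> G3/G4 P8 similar
  -> R2 @ bar 3 tick 0 v(1, 2): C4/E4 M3 -> G3/D4 P5 similar
  -> R4 @ bar 3 tick 0 v(0, 2): E3/D4 m7 untreated
  -> R8 @ bar 4 tick 0 v(0, 2): penult P8 not 3rd/6th
  -> R1 @ bar 5 tick 0 v(1, 3): C4/G4 P5 -> D4/A4 P5 similar
  -> R6 @ bar 5 tick 3 v(0, 2): closes on m3

(0, 0, R5, (0, 2))
(1, 0, R2, (1, 3))
(2, 0, R1, (1, 3))
(2, 0, R2, (0, 1))
(2, 0, R2, (0, 3))
(2, 0, R4, (0, 2))
(3, 0, R1, (1, 3))
(3, 0, R2, (1, 2))
(3, 0, R4, (0, 2))
(4, 0, R8, (0, 2))
(5, 0, R1, (1, 3))
(5, 3, R6, (0, 2))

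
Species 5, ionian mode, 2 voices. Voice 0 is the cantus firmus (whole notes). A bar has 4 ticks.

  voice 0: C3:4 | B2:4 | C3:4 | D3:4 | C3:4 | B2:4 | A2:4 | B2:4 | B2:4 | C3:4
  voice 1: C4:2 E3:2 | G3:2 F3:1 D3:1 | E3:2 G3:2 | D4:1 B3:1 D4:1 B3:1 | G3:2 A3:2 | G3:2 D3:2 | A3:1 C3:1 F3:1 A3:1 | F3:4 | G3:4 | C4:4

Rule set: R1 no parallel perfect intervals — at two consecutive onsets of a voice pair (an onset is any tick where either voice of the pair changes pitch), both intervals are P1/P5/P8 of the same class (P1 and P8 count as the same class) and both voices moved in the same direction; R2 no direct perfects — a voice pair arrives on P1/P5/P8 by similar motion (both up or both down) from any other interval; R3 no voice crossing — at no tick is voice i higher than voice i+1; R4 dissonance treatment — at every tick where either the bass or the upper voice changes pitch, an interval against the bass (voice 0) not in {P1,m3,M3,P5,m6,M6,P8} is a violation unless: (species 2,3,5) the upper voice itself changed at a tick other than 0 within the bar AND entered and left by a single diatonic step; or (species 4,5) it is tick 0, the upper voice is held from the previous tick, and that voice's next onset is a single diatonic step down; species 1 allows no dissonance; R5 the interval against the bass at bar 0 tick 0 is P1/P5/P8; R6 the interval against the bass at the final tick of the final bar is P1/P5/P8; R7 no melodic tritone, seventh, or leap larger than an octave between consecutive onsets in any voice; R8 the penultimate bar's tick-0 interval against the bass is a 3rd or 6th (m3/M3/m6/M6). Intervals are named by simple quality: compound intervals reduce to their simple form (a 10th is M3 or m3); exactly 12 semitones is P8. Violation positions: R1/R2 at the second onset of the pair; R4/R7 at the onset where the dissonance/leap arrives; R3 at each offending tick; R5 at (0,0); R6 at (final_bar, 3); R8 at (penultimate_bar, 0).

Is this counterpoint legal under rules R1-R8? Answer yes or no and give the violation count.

bar 0: v0=C3 v1=C4 (P8)
bar 1: v0=B2 v1=G3 (m6)
bar 2: v0=C3 v1=E3 (M3)
bar 3: v0=D3 v1=D4 (P8)
bar 4: v0=C3 v1=G3 (P5)
bar 5: v0=B2 v1=G3 (m6)
bar 6: v0=A2 v1=A3 (P8)
bar 7: v0=B2 v1=F3 (TT)
bar 8: v0=B2 v1=G3 (m6)
bar 9: v0=C3 v1=C4 (P8)
  R4 @ bar1.2: B2/F3 TT untreated
  R2 @ bar3.0: C3/G3 P5 -> D3/D4 P8 similar
  R2 @ bar4.0: D3/B3 M6 -> C3/G3 P5 similar
  R4 @ bar7.0: B2/F3 TT untreated
  R2 @ bar9.0: B2/G3 m6 -> C3/C4 P8 similar

No (5 violations)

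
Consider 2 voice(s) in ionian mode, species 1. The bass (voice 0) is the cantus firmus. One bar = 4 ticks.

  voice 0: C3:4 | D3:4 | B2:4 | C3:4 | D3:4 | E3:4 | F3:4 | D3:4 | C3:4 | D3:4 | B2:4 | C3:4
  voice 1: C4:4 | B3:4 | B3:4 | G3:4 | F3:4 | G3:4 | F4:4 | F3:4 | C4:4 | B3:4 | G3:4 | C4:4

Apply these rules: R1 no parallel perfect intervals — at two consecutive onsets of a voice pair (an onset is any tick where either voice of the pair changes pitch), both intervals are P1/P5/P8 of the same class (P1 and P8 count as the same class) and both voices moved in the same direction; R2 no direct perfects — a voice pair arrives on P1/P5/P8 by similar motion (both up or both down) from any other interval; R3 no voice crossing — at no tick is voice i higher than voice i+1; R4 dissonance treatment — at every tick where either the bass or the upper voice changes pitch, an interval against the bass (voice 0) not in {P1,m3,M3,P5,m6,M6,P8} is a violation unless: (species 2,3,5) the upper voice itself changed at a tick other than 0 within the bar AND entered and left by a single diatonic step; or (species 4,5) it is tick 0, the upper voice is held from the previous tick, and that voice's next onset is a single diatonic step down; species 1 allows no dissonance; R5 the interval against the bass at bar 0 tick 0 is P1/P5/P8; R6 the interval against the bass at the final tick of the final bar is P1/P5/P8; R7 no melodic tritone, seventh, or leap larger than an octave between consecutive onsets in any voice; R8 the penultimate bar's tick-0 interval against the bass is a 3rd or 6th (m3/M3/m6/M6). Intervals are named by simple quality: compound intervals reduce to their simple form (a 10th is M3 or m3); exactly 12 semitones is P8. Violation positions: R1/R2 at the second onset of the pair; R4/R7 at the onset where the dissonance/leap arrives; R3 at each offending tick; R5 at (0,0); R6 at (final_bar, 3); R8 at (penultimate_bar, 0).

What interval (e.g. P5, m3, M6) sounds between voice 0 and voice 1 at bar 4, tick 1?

m3

voice 0=D3 voice 1=F3 -> m3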